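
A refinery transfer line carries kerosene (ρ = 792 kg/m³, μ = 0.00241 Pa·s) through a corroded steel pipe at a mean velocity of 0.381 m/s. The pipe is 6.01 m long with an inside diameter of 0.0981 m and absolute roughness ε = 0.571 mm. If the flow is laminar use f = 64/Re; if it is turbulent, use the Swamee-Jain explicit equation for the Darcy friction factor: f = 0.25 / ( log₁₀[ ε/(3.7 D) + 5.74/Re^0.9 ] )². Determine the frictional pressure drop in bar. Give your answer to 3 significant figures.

ΔP ≈ 0.00135 bar

Reynolds number Re = ρVD/μ = 792 · 0.381 · 0.0981 / 0.00241 = 1.228e+04.
Re > 4000 → turbulent. Relative roughness ε/D = 0.000571/0.0981 = 0.00582. Swamee-Jain: f = 0.25/(log₁₀[0.00582/3.7 + 5.74/1.228e+04^0.9])² = 0.25/(log₁₀[0.00157 + 0.0012])² = 0.25/(-2.557)² = 0.03823.
Darcy-Weisbach: ΔP = f(L/D)(ρV²/2) = 0.03823·(6.01/0.0981)·(792·0.381²/2) = 0.03823·61.26·57.48 = 134.6 Pa.
ΔP = 134.6 Pa = 0.00135 bar.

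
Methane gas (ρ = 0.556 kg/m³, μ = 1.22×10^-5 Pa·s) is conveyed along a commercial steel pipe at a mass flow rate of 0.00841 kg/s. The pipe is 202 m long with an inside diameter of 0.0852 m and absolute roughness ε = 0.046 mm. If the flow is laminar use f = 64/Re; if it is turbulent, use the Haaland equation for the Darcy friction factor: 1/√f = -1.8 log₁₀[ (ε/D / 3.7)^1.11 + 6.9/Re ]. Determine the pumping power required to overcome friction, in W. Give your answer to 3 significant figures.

P ≈ 2.20 W

A = πD²/4 = π(0.0852)²/4 = 0.005701 m²; mean velocity V = ṁ/(ρA) = 0.00841/(0.556 · 0.005701) = 2.653 m/s.
Reynolds number Re = ρVD/μ = 0.556 · 2.653 · 0.0852 / 1.22e-05 = 1.03e+04.
Re > 4000 → turbulent. Relative roughness ε/D = 4.6e-05/0.0852 = 0.00054. Haaland: 1/√f = -1.8 log₁₀[(0.00054/3.7)^1.11 + 6.9/1.03e+04] = -1.8 log₁₀[5.52e-05 + 0.00067] = 5.651, so f = 0.03131.
Darcy-Weisbach: ΔP = f(L/D)(ρV²/2) = 0.03131·(202/0.0852)·(0.556·2.653²/2) = 0.03131·2371·1.957 = 145.3 Pa.
Q = ṁ/ρ = 0.00841/0.556 = 0.01513 m³/s.
Pumping power P = QΔP = 0.01513·145.3 = 2.197 W = 2.20 W.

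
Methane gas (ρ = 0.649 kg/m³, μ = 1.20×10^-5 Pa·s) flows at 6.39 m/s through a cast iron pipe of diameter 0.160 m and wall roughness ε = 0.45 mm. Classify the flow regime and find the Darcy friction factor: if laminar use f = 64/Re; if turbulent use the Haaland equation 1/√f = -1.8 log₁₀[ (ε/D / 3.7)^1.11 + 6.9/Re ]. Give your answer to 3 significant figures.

f ≈ 0.0279

Re = ρVD/μ = 0.649·6.39·0.16/1.2e-05 = 5.529e+04.
Re > 4000 → turbulent. ε/D = 0.00045/0.16 = 0.00281; Haaland: 1/√f = -1.8 log₁₀[0.000345 + 0.000125] = 5.991, so f = 0.02786.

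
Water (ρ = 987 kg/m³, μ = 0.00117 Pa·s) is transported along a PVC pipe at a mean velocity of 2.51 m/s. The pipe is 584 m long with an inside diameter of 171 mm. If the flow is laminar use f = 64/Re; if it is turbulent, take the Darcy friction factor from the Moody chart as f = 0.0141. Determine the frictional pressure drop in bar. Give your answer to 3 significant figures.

Reynolds number Re = ρVD/μ = 987 · 2.51 · 0.171 / 0.00117 = 3.621e+05.
Re > 4000 → turbulent; use the Moody-chart value f = 0.0141.
Darcy-Weisbach: ΔP = f(L/D)(ρV²/2) = 0.0141·(584/0.171)·(987·2.51²/2) = 0.0141·3415·3109 = 1.497e+05 Pa.
ΔP = 1.497e+05 Pa = 1.50 bar.

ΔP ≈ 1.50 bar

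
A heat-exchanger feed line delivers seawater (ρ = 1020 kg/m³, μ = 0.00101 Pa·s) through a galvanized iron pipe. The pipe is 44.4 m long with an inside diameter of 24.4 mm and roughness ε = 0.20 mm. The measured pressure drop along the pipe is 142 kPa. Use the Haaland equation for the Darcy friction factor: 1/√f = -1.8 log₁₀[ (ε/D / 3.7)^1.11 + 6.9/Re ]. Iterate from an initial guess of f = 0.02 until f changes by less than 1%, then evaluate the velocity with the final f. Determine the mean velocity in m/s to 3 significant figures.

V ≈ 2.04 m/s

Rearranging Darcy-Weisbach: V = √(2·ΔP·D/(f·L·ρ)). With ε/D = 0.0002/0.0244 = 0.0082, iterate starting from f = 0.02:
  f = 0.02 → V = √(2·1.42e+05·0.0244/(0.02·44.4·1020)) = 2.766 m/s; Re = ρVD/μ = 6.816e+04; f → 0.03646
  f = 0.03646 → V = 2.048 m/s; Re = 5.048e+04; f → 0.03678
Converged (Δf/f < 1%). With the final f = 0.03678: V = √(2·1.42e+05·0.0244/(0.03678·44.4·1020)) = 2.04 m/s.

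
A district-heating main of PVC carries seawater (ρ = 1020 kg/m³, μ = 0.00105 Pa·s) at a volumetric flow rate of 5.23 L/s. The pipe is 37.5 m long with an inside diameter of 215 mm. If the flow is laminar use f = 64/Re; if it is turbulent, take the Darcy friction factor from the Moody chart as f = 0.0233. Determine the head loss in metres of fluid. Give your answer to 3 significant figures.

h_f ≈ 0.00430 m

Q = 5.23 L/s = 5.23/1000 = 0.00523 m³/s.
Cross-sectional area A = πD²/4 = π(0.215)²/4 = 0.03631 m²; mean velocity V = Q/A = 0.00523/0.03631 = 0.1441 m/s.
Reynolds number Re = ρVD/μ = 1020 · 0.1441 · 0.215 / 0.00105 = 3.009e+04.
Re > 4000 → turbulent; use the Moody-chart value f = 0.0233.
Darcy-Weisbach: ΔP = f(L/D)(ρV²/2) = 0.0233·(37.5/0.215)·(1020·0.1441²/2) = 0.0233·174.4·10.58 = 43.01 Pa.
Head loss h_f = ΔP/(ρg) = 43.01/(1020·9.81) = 0.00430 m.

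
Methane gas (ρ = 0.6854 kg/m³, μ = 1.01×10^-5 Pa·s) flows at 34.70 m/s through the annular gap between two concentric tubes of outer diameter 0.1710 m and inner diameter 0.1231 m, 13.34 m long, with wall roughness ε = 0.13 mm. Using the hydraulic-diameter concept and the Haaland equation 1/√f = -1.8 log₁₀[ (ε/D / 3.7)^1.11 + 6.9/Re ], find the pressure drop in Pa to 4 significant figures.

ΔP ≈ 3058 Pa

Hydraulic diameter D_h = 4A/P = D_o - D_i = 0.171 - 0.1231 = 0.0479 m.
Re = ρVD_h/μ = 0.6854·34.7·0.0479/1.01e-05 = 1.128e+05.
ε/D_h = 0.00013/0.0479 = 0.00271; Haaland gives 1/√f = -1.8 log₁₀[0.000332+6.12e-05] = 6.131, so f = 0.02661.
ΔP = f(L/D_h)(ρV²/2) = 0.02661·13.34/0.0479·412.6 = 3058 Pa.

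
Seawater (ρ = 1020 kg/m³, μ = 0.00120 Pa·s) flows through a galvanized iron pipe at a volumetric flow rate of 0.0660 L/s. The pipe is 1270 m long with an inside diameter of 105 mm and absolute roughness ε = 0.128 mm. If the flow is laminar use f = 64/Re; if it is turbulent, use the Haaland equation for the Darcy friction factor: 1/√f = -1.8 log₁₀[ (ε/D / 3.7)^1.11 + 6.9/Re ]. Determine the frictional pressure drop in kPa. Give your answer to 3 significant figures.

Q = 0.0660 L/s = 0.0660/1000 = 6.6e-05 m³/s.
Cross-sectional area A = πD²/4 = π(0.105)²/4 = 0.008659 m²; mean velocity V = Q/A = 6.6e-05/0.008659 = 0.007622 m/s.
Reynolds number Re = ρVD/μ = 1020 · 0.007622 · 0.105 / 0.0012 = 680.3.
Re < 2300 → laminar flow, so f = 64/Re = 64/680.3 = 0.09408 (the turbulent correlation is not needed).
Darcy-Weisbach: ΔP = f(L/D)(ρV²/2) = 0.09408·(1270/0.105)·(1020·0.007622²/2) = 0.09408·1.21e+04·0.02963 = 33.72 Pa.
ΔP = 33.72 Pa = 0.0337 kPa.

ΔP ≈ 0.0337 kPa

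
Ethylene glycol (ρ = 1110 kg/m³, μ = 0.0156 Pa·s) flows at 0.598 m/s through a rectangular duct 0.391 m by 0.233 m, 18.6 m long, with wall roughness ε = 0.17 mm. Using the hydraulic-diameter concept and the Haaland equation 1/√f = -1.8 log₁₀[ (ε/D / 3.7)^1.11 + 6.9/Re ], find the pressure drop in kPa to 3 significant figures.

Hydraulic diameter D_h = 4A/P = 4·(0.391·0.233)/(2·(0.391+0.233)) = 0.3644/1.248 = 0.292 m.
Re = ρVD_h/μ = 1110·0.598·0.292/0.0156 = 1.242e+04.
ε/D_h = 0.00017/0.292 = 0.000582; Haaland gives 1/√f = -1.8 log₁₀[6.01e-05+0.000555] = 5.78, so f = 0.02994.
ΔP = f(L/D_h)(ρV²/2) = 0.02994·18.6/0.292·198.5 = 378.5 Pa.
ΔP = 0.378 kPa.

ΔP ≈ 0.378 kPa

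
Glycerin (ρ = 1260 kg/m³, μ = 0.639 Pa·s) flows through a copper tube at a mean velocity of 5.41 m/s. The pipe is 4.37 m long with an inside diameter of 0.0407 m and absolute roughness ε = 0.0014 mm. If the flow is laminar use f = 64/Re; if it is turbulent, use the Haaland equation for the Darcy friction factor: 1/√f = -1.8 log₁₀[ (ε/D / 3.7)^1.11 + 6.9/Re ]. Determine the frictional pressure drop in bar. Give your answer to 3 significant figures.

Reynolds number Re = ρVD/μ = 1260 · 5.41 · 0.0407 / 0.639 = 434.2.
Re < 2300 → laminar flow, so f = 64/Re = 64/434.2 = 0.1474 (the turbulent correlation is not needed).
Darcy-Weisbach: ΔP = f(L/D)(ρV²/2) = 0.1474·(4.37/0.0407)·(1260·5.41²/2) = 0.1474·107.4·1.844e+04 = 2.918e+05 Pa.
ΔP = 2.918e+05 Pa = 2.92 bar.

ΔP ≈ 2.92 bar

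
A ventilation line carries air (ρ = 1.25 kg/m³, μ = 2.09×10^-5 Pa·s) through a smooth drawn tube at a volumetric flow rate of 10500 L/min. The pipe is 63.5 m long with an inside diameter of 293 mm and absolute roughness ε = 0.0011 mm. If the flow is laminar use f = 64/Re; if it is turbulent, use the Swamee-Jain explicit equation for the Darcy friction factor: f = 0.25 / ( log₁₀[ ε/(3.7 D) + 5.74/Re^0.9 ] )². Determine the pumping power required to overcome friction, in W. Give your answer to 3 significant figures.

Q = 10500 L/min = 10500/60000 = 0.175 m³/s.
Cross-sectional area A = πD²/4 = π(0.293)²/4 = 0.06743 m²; mean velocity V = Q/A = 0.175/0.06743 = 2.595 m/s.
Reynolds number Re = ρVD/μ = 1.25 · 2.595 · 0.293 / 2.09e-05 = 4.548e+04.
Re > 4000 → turbulent. Relative roughness ε/D = 1.1e-06/0.293 = 3.75e-06. Swamee-Jain: f = 0.25/(log₁₀[3.75e-06/3.7 + 5.74/4.548e+04^0.9])² = 0.25/(log₁₀[1.01e-06 + 0.000369])² = 0.25/(-3.432)² = 0.02123.
Darcy-Weisbach: ΔP = f(L/D)(ρV²/2) = 0.02123·(63.5/0.293)·(1.25·2.595²/2) = 0.02123·216.7·4.21 = 19.37 Pa.
Pumping power P = QΔP = 0.175·19.37 = 3.389 W = 3.39 W.

P ≈ 3.39 W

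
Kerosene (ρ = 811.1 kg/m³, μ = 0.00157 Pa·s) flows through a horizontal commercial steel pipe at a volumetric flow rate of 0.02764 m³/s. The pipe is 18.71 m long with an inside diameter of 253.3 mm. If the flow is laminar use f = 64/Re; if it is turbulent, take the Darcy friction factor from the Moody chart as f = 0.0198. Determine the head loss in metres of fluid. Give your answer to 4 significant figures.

h_f ≈ 0.02243 m

Cross-sectional area A = πD²/4 = π(0.2533)²/4 = 0.05039 m²; mean velocity V = Q/A = 0.02764/0.05039 = 0.5485 m/s.
Reynolds number Re = ρVD/μ = 811.1 · 0.5485 · 0.2533 / 0.00157 = 7.178e+04.
Re > 4000 → turbulent; use the Moody-chart value f = 0.0198.
Darcy-Weisbach: ΔP = f(L/D)(ρV²/2) = 0.0198·(18.71/0.2533)·(811.1·0.5485²/2) = 0.0198·73.86·122 = 178.4 Pa.
Head loss h_f = ΔP/(ρg) = 178.4/(811.1·9.81) = 0.02243 m.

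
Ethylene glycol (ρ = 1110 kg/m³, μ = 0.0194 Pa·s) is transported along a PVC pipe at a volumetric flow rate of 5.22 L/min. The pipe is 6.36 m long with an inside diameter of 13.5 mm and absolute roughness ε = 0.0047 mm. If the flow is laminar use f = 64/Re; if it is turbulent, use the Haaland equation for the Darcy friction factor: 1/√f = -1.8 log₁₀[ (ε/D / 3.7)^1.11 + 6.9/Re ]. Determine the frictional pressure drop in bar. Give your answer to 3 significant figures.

ΔP ≈ 0.132 bar

Q = 5.22 L/min = 5.22/60000 = 8.7e-05 m³/s.
Cross-sectional area A = πD²/4 = π(0.0135)²/4 = 0.0001431 m²; mean velocity V = Q/A = 8.7e-05/0.0001431 = 0.6078 m/s.
Reynolds number Re = ρVD/μ = 1110 · 0.6078 · 0.0135 / 0.0194 = 469.5.
Re < 2300 → laminar flow, so f = 64/Re = 64/469.5 = 0.1363 (the turbulent correlation is not needed).
Darcy-Weisbach: ΔP = f(L/D)(ρV²/2) = 0.1363·(6.36/0.0135)·(1110·0.6078²/2) = 0.1363·471.1·205 = 1.317e+04 Pa.
ΔP = 1.317e+04 Pa = 0.132 bar.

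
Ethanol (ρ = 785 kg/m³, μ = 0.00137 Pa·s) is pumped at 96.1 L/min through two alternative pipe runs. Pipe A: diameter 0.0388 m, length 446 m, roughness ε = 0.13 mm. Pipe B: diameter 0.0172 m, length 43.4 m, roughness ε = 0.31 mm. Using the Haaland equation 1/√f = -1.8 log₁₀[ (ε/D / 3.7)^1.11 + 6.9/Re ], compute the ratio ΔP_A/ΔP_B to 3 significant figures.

Pipe A: V = Q/A = 0.001602/0.001182 = 1.355 m/s; Re = 3.012e+04; ε/D = 0.00335; Haaland → f = 0.03036; ΔP_A = f(L/D)(ρV²/2) = 2.514e+05 Pa.
Pipe B: V = Q/A = 0.001602/0.0002324 = 6.893 m/s; Re = 6.794e+04; ε/D = 0.018; Haaland → f = 0.04744; ΔP_B = f(L/D)(ρV²/2) = 2.232e+06 Pa.
ΔP_A/ΔP_B = 2.514e+05/2.232e+06 = 0.113.

ΔP_A/ΔP_B ≈ 0.113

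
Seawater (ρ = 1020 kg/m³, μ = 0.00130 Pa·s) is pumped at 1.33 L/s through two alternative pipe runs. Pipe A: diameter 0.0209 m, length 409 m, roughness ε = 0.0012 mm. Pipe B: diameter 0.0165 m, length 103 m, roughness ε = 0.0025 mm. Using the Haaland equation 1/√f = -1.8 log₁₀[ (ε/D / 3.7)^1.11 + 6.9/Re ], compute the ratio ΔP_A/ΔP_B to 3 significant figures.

ΔP_A/ΔP_B ≈ 1.25

Pipe A: V = Q/A = 0.00133/0.0003431 = 3.877 m/s; Re = 6.357e+04; ε/D = 5.74e-05; Haaland → f = 0.01982; ΔP_A = f(L/D)(ρV²/2) = 2.973e+06 Pa.
Pipe B: V = Q/A = 0.00133/0.0002138 = 6.22 m/s; Re = 8.053e+04; ε/D = 0.000152; Haaland → f = 0.01926; ΔP_B = f(L/D)(ρV²/2) = 2.372e+06 Pa.
ΔP_A/ΔP_B = 2.973e+06/2.372e+06 = 1.25.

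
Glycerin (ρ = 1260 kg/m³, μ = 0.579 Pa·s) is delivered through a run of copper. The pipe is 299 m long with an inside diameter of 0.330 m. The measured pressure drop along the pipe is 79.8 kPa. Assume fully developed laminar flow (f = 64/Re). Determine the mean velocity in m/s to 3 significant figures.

For laminar flow, f = 64/Re with Re = ρVD/μ, so Darcy-Weisbach reduces to ΔP = 32μLV/D². Solving for V: V = ΔP·D²/(32μL) = 7.98e+04·(0.33)²/(32·0.579·299) = 1.569 m/s.
Check: Re = ρVD/μ = 1260·1.569·0.33/0.579 = 1127 < 2300, so the laminar assumption holds.

V ≈ 1.57 m/s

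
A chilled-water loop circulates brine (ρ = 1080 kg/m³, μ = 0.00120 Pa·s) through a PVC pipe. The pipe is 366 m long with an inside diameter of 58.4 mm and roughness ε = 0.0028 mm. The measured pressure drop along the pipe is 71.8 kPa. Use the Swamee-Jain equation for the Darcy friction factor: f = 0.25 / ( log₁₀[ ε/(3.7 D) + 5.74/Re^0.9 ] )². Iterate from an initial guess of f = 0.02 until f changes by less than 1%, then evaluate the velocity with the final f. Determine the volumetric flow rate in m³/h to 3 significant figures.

Q ≈ 9.77 m³/h

Rearranging Darcy-Weisbach: V = √(2·ΔP·D/(f·L·ρ)). With ε/D = 2.8e-06/0.0584 = 4.79e-05, iterate starting from f = 0.02:
  f = 0.02 → V = √(2·7.18e+04·0.0584/(0.02·366·1080)) = 1.03 m/s; Re = ρVD/μ = 5.413e+04; f → 0.0206
  f = 0.0206 → V = 1.015 m/s; Re = 5.334e+04; f → 0.02067
Converged (Δf/f < 1%). With the final f = 0.02067: V = √(2·7.18e+04·0.0584/(0.02067·366·1080)) = 1.013 m/s.
Q = V·A = 1.013·(π/4·0.0584²) = 0.002714 m³/s = 9.77 m³/h.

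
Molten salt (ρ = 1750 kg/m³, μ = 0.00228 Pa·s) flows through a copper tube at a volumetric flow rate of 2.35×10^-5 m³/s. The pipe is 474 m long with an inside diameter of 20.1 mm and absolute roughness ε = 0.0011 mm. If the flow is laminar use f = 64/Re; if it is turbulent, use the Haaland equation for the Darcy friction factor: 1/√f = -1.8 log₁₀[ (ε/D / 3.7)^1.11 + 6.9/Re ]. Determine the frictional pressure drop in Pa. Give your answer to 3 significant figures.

Cross-sectional area A = πD²/4 = π(0.0201)²/4 = 0.0003173 m²; mean velocity V = Q/A = 2.35e-05/0.0003173 = 0.07406 m/s.
Reynolds number Re = ρVD/μ = 1750 · 0.07406 · 0.0201 / 0.00228 = 1143.
Re < 2300 → laminar flow, so f = 64/Re = 64/1143 = 0.05601 (the turbulent correlation is not needed).
Darcy-Weisbach: ΔP = f(L/D)(ρV²/2) = 0.05601·(474/0.0201)·(1750·0.07406²/2) = 0.05601·2.358e+04·4.799 = 6340 Pa.

ΔP ≈ 6340 Pa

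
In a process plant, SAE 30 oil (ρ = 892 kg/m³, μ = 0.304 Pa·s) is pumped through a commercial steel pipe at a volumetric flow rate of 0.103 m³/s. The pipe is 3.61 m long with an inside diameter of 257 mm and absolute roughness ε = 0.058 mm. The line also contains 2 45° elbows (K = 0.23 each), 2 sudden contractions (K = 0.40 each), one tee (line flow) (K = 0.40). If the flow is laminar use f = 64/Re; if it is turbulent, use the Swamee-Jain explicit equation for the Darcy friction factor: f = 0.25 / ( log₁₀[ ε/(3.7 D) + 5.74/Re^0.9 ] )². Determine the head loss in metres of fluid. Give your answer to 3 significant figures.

Cross-sectional area A = πD²/4 = π(0.257)²/4 = 0.05187 m²; mean velocity V = Q/A = 0.103/0.05187 = 1.986 m/s.
Reynolds number Re = ρVD/μ = 892 · 1.986 · 0.257 / 0.304 = 1497.
Re < 2300 → laminar flow, so f = 64/Re = 64/1497 = 0.04274 (the turbulent correlation is not needed).
Total minor-loss coefficient ΣK = 2·0.23 + 2·0.4 + 1·0.4 = 1.66.
ΔP = [f·L/D + ΣK]·(ρV²/2) = [0.04274·3.61/0.257 + 1.66]·(892·1.986²/2) = [0.6004 + 1.66]·1758 = 3975 Pa.
Head loss h_f = ΔP/(ρg) = 3975/(892·9.81) = 0.454 m.

h_f ≈ 0.454 m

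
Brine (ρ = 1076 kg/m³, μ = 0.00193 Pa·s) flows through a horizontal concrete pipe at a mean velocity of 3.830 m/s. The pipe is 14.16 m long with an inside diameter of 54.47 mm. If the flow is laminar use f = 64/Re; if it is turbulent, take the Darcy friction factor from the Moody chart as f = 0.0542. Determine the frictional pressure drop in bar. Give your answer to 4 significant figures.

ΔP ≈ 1.112 bar

Reynolds number Re = ρVD/μ = 1076 · 3.83 · 0.05447 / 0.00193 = 1.163e+05.
Re > 4000 → turbulent; use the Moody-chart value f = 0.0542.
Darcy-Weisbach: ΔP = f(L/D)(ρV²/2) = 0.0542·(14.16/0.05447)·(1076·3.83²/2) = 0.0542·260·7892 = 1.112e+05 Pa.
ΔP = 1.112e+05 Pa = 1.112 bar.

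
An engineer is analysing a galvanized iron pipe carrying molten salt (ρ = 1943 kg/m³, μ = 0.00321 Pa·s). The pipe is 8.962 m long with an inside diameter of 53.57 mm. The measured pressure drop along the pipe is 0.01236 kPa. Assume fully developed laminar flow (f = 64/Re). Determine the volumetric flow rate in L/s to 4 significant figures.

Q ≈ 0.08684 L/s

For laminar flow, f = 64/Re with Re = ρVD/μ, so Darcy-Weisbach reduces to ΔP = 32μLV/D². Solving for V: V = ΔP·D²/(32μL) = 12.36·(0.05357)²/(32·0.00321·8.962) = 0.03853 m/s.
Check: Re = ρVD/μ = 1943·0.03853·0.05357/0.00321 = 1249 < 2300, so the laminar assumption holds.
Q = V·A = 0.03853·(π/4·0.05357²) = 8.684e-05 m³/s = 0.08684 L/s.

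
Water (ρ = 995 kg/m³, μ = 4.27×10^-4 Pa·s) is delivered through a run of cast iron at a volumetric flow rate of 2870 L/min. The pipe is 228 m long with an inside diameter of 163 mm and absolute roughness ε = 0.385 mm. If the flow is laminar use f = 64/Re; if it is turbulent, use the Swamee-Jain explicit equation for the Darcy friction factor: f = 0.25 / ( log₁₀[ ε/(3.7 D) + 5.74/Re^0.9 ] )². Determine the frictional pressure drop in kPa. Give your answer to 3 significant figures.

ΔP ≈ 90.5 kPa

Q = 2870 L/min = 2870/60000 = 0.04783 m³/s.
Cross-sectional area A = πD²/4 = π(0.163)²/4 = 0.02087 m²; mean velocity V = Q/A = 0.04783/0.02087 = 2.292 m/s.
Reynolds number Re = ρVD/μ = 995 · 2.292 · 0.163 / 0.000427 = 8.707e+05.
Re > 4000 → turbulent. Relative roughness ε/D = 0.000385/0.163 = 0.00236. Swamee-Jain: f = 0.25/(log₁₀[0.00236/3.7 + 5.74/8.707e+05^0.9])² = 0.25/(log₁₀[0.000638 + 2.59e-05])² = 0.25/(-3.178)² = 0.02476.
Darcy-Weisbach: ΔP = f(L/D)(ρV²/2) = 0.02476·(228/0.163)·(995·2.292²/2) = 0.02476·1399·2614 = 9.053e+04 Pa.
ΔP = 9.053e+04 Pa = 90.5 kPa.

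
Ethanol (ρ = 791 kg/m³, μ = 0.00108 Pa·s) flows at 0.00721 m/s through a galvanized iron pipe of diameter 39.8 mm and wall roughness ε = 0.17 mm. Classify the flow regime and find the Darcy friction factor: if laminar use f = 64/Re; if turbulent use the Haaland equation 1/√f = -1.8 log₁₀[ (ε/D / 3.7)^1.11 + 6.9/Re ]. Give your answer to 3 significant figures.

f ≈ 0.305

Re = ρVD/μ = 791·0.00721·0.0398/0.00108 = 210.2.
Re < 2300 → laminar, so f = 64/Re = 0.3045 (roughness is irrelevant in laminar flow).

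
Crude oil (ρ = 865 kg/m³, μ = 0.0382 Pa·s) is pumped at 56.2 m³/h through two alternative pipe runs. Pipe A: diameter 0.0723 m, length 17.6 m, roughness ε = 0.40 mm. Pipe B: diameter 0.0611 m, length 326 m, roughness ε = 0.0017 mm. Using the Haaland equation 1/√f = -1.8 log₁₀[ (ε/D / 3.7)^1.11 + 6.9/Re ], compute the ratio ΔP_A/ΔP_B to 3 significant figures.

ΔP_A/ΔP_B ≈ 0.0285

Pipe A: V = Q/A = 0.01561/0.004106 = 3.802 m/s; Re = 6225; ε/D = 0.00553; Haaland → f = 0.04125; ΔP_A = f(L/D)(ρV²/2) = 6.28e+04 Pa.
Pipe B: V = Q/A = 0.01561/0.002932 = 5.324 m/s; Re = 7366; ε/D = 2.78e-05; Haaland → f = 0.03367; ΔP_B = f(L/D)(ρV²/2) = 2.203e+06 Pa.
ΔP_A/ΔP_B = 6.28e+04/2.203e+06 = 0.0285.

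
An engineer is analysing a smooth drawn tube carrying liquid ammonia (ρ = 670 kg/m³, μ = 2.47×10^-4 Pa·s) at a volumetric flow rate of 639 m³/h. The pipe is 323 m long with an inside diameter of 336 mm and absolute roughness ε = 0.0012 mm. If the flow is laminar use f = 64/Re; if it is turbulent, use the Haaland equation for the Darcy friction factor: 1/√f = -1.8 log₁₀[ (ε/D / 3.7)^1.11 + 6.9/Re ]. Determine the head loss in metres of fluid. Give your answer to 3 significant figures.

h_f ≈ 2.08 m

Q = 639 m³/h = 639/3600 = 0.1775 m³/s.
Cross-sectional area A = πD²/4 = π(0.336)²/4 = 0.08867 m²; mean velocity V = Q/A = 0.1775/0.08867 = 2.002 m/s.
Reynolds number Re = ρVD/μ = 670 · 2.002 · 0.336 / 0.000247 = 1.825e+06.
Re > 4000 → turbulent. Relative roughness ε/D = 1.2e-06/0.336 = 3.57e-06. Haaland: 1/√f = -1.8 log₁₀[(3.57e-06/3.7)^1.11 + 6.9/1.825e+06] = -1.8 log₁₀[2.1e-07 + 3.78e-06] = 9.718, so f = 0.01059.
Darcy-Weisbach: ΔP = f(L/D)(ρV²/2) = 0.01059·(323/0.336)·(670·2.002²/2) = 0.01059·961.3·1342 = 1.367e+04 Pa.
Head loss h_f = ΔP/(ρg) = 1.367e+04/(670·9.81) = 2.08 m.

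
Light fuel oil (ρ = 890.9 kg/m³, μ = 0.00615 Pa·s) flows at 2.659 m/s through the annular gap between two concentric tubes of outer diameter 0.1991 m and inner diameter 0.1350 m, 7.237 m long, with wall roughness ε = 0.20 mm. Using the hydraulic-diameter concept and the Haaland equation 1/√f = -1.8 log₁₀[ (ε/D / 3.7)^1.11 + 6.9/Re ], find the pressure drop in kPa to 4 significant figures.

ΔP ≈ 10.88 kPa

Hydraulic diameter D_h = 4A/P = D_o - D_i = 0.1991 - 0.135 = 0.0641 m.
Re = ρVD_h/μ = 890.9·2.659·0.0641/0.00615 = 2.469e+04.
ε/D_h = 0.0002/0.0641 = 0.00312; Haaland gives 1/√f = -1.8 log₁₀[0.000387+0.000279] = 5.717, so f = 0.0306.
ΔP = f(L/D_h)(ρV²/2) = 0.0306·7.237/0.0641·3149 = 1.088e+04 Pa.
ΔP = 10.88 kPa.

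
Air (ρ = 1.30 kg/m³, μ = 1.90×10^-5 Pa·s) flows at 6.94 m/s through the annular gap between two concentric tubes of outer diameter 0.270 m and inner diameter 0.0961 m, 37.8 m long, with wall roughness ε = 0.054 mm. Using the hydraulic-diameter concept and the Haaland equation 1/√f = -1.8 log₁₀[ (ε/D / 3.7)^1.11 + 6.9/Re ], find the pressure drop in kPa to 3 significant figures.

Hydraulic diameter D_h = 4A/P = D_o - D_i = 0.27 - 0.0961 = 0.1739 m.
Re = ρVD_h/μ = 1.3·6.94·0.1739/1.9e-05 = 8.258e+04.
ε/D_h = 5.4e-05/0.1739 = 0.000311; Haaland gives 1/√f = -1.8 log₁₀[2.99e-05+8.36e-05] = 7.101, so f = 0.01983.
ΔP = f(L/D_h)(ρV²/2) = 0.01983·37.8/0.1739·31.31 = 134.9 Pa.
ΔP = 0.135 kPa.

ΔP ≈ 0.135 kPa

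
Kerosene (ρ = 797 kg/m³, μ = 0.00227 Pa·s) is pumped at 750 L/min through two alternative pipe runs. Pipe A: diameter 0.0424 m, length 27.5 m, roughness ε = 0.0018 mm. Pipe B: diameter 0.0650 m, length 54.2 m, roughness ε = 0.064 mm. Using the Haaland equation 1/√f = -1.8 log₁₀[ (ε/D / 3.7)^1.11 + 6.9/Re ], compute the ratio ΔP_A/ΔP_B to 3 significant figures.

ΔP_A/ΔP_B ≈ 3.30

Pipe A: V = Q/A = 0.0125/0.001412 = 8.853 m/s; Re = 1.318e+05; ε/D = 4.25e-05; Haaland → f = 0.01705; ΔP_A = f(L/D)(ρV²/2) = 3.454e+05 Pa.
Pipe B: V = Q/A = 0.0125/0.003318 = 3.767 m/s; Re = 8.597e+04; ε/D = 0.000985; Haaland → f = 0.02223; ΔP_B = f(L/D)(ρV²/2) = 1.048e+05 Pa.
ΔP_A/ΔP_B = 3.454e+05/1.048e+05 = 3.30.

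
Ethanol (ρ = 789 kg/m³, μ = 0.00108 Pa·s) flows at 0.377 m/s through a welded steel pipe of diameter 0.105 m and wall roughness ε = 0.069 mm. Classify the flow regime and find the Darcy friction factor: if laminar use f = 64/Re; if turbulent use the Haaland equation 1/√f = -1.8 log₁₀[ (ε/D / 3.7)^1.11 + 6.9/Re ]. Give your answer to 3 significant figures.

f ≈ 0.0250

Re = ρVD/μ = 789·0.377·0.105/0.00108 = 2.892e+04.
Re > 4000 → turbulent. ε/D = 6.9e-05/0.105 = 0.000657; Haaland: 1/√f = -1.8 log₁₀[6.87e-05 + 0.000239] = 6.322, so f = 0.02502.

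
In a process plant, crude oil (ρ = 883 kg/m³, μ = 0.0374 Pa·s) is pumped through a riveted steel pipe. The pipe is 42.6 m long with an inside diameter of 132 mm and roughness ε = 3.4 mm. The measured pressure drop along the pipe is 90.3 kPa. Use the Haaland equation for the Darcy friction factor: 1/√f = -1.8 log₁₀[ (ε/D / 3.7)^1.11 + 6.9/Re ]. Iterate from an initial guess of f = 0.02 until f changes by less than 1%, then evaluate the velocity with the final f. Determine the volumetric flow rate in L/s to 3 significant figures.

Rearranging Darcy-Weisbach: V = √(2·ΔP·D/(f·L·ρ)). With ε/D = 0.0034/0.132 = 0.0258, iterate starting from f = 0.02:
  f = 0.02 → V = √(2·9.03e+04·0.132/(0.02·42.6·883)) = 5.629 m/s; Re = ρVD/μ = 1.754e+04; f → 0.05569
  f = 0.05569 → V = 3.373 m/s; Re = 1.051e+04; f → 0.0569
  f = 0.0569 → V = 3.337 m/s; Re = 1.04e+04; f → 0.05693
Converged (Δf/f < 1%). With the final f = 0.05693: V = √(2·9.03e+04·0.132/(0.05693·42.6·883)) = 3.337 m/s.
Q = V·A = 3.337·(π/4·0.132²) = 0.04566 m³/s = 45.7 L/s.

Q ≈ 45.7 L/s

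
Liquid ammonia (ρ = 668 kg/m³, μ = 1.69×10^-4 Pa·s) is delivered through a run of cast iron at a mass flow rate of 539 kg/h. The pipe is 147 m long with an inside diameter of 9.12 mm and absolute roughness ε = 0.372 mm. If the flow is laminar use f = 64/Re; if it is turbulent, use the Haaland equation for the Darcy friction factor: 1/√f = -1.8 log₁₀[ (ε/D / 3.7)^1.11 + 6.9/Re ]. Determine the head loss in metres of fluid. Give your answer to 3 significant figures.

h_f ≈ 634 m

ṁ = 539 kg/h = 539/3600 = 0.1497 kg/s.
A = πD²/4 = π(0.00912)²/4 = 6.533e-05 m²; mean velocity V = ṁ/(ρA) = 0.1497/(668 · 6.533e-05) = 3.431 m/s.
Reynolds number Re = ρVD/μ = 668 · 3.431 · 0.00912 / 0.000169 = 1.237e+05.
Re > 4000 → turbulent. Relative roughness ε/D = 0.000372/0.00912 = 0.0408. Haaland: 1/√f = -1.8 log₁₀[(0.0408/3.7)^1.11 + 6.9/1.237e+05] = -1.8 log₁₀[0.00671 + 5.58e-05] = 3.905, so f = 0.06558.
Darcy-Weisbach: ΔP = f(L/D)(ρV²/2) = 0.06558·(147/0.00912)·(668·3.431²/2) = 0.06558·1.612e+04·3932 = 4.156e+06 Pa.
Head loss h_f = ΔP/(ρg) = 4.156e+06/(668·9.81) = 634 m.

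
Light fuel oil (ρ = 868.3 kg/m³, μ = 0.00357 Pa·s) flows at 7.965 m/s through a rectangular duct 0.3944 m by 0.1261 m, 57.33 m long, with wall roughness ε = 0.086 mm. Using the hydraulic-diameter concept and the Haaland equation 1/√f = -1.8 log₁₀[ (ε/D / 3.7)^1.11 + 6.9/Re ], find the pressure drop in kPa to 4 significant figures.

ΔP ≈ 144.9 kPa

Hydraulic diameter D_h = 4A/P = 4·(0.3944·0.1261)/(2·(0.3944+0.1261)) = 0.1989/1.041 = 0.1911 m.
Re = ρVD_h/μ = 868.3·7.965·0.1911/0.00357 = 3.702e+05.
ε/D_h = 8.6e-05/0.1911 = 0.00045; Haaland gives 1/√f = -1.8 log₁₀[4.51e-05+1.86e-05] = 7.552, so f = 0.01753.
ΔP = f(L/D_h)(ρV²/2) = 0.01753·57.33/0.1911·2.754e+04 = 1.449e+05 Pa.
ΔP = 144.9 kPa.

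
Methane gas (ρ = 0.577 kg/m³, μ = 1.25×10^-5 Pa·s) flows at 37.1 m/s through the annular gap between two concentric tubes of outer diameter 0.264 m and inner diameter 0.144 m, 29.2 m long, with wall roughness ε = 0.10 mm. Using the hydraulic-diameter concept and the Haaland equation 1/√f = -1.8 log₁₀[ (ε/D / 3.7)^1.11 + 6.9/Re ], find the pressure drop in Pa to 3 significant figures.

ΔP ≈ 1950 Pa

Hydraulic diameter D_h = 4A/P = D_o - D_i = 0.264 - 0.144 = 0.12 m.
Re = ρVD_h/μ = 0.577·37.1·0.12/1.25e-05 = 2.055e+05.
ε/D_h = 0.0001/0.12 = 0.000833; Haaland gives 1/√f = -1.8 log₁₀[8.94e-05+3.36e-05] = 7.038, so f = 0.02019.
ΔP = f(L/D_h)(ρV²/2) = 0.02019·29.2/0.12·397.1 = 1951 Pa.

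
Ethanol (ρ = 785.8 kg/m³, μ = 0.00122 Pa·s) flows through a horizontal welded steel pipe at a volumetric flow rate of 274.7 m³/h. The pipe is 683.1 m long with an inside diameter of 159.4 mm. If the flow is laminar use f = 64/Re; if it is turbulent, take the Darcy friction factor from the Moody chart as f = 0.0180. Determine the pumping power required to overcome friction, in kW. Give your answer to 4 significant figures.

Q = 274.7 m³/h = 274.7/3600 = 0.07631 m³/s.
Cross-sectional area A = πD²/4 = π(0.1594)²/4 = 0.01996 m²; mean velocity V = Q/A = 0.07631/0.01996 = 3.824 m/s.
Reynolds number Re = ρVD/μ = 785.8 · 3.824 · 0.1594 / 0.00122 = 3.926e+05.
Re > 4000 → turbulent; use the Moody-chart value f = 0.0180.
Darcy-Weisbach: ΔP = f(L/D)(ρV²/2) = 0.018·(683.1/0.1594)·(785.8·3.824²/2) = 0.018·4285·5745 = 4.431e+05 Pa.
Pumping power P = QΔP = 0.07631·4.431e+05 = 33813 W = 33.81 kW.

P ≈ 33.81 kW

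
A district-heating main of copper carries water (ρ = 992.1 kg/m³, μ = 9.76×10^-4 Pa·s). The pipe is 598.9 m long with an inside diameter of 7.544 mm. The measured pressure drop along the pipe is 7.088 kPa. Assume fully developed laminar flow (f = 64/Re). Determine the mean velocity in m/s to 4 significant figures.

For laminar flow, f = 64/Re with Re = ρVD/μ, so Darcy-Weisbach reduces to ΔP = 32μLV/D². Solving for V: V = ΔP·D²/(32μL) = 7088·(0.007544)²/(32·0.000976·598.9) = 0.02157 m/s.
Check: Re = ρVD/μ = 992.1·0.02157·0.007544/0.000976 = 165.4 < 2300, so the laminar assumption holds.

V ≈ 0.02157 m/s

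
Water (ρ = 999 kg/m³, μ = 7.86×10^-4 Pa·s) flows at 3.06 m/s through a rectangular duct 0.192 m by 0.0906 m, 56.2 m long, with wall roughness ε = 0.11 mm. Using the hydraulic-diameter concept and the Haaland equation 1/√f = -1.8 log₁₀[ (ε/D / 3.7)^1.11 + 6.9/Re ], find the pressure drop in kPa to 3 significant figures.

Hydraulic diameter D_h = 4A/P = 4·(0.192·0.0906)/(2·(0.192+0.0906)) = 0.06958/0.5652 = 0.1231 m.
Re = ρVD_h/μ = 999·3.06·0.1231/0.000786 = 4.788e+05.
ε/D_h = 0.00011/0.1231 = 0.000894; Haaland gives 1/√f = -1.8 log₁₀[9.66e-05+1.44e-05] = 7.118, so f = 0.01974.
ΔP = f(L/D_h)(ρV²/2) = 0.01974·56.2/0.1231·4677 = 4.214e+04 Pa.
ΔP = 42.1 kPa.

ΔP ≈ 42.1 kPa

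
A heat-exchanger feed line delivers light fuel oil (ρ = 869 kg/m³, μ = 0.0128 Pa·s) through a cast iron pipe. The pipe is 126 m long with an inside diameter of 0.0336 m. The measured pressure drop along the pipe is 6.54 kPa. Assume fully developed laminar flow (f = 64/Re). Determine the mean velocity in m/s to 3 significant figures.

For laminar flow, f = 64/Re with Re = ρVD/μ, so Darcy-Weisbach reduces to ΔP = 32μLV/D². Solving for V: V = ΔP·D²/(32μL) = 6540·(0.0336)²/(32·0.0128·126) = 0.1431 m/s.
Check: Re = ρVD/μ = 869·0.1431·0.0336/0.0128 = 326.3 < 2300, so the laminar assumption holds.

V ≈ 0.143 m/s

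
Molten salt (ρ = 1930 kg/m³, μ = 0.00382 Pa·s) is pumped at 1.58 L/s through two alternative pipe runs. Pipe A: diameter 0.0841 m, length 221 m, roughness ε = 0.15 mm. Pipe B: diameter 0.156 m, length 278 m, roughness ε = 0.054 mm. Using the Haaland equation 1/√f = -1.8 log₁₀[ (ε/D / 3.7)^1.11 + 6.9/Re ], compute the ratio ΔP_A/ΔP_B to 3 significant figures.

ΔP_A/ΔP_B ≈ 15.8

Pipe A: V = Q/A = 0.00158/0.005555 = 0.2844 m/s; Re = 1.209e+04; ε/D = 0.00178; Haaland → f = 0.03194; ΔP_A = f(L/D)(ρV²/2) = 6553 Pa.
Pipe B: V = Q/A = 0.00158/0.01911 = 0.08266 m/s; Re = 6515; ε/D = 0.000346; Haaland → f = 0.03519; ΔP_B = f(L/D)(ρV²/2) = 413.5 Pa.
ΔP_A/ΔP_B = 6553/413.5 = 15.8.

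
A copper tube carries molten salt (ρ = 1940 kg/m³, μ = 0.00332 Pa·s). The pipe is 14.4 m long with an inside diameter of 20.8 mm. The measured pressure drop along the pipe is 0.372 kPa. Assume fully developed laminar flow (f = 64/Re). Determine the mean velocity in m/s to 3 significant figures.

V ≈ 0.105 m/s

For laminar flow, f = 64/Re with Re = ρVD/μ, so Darcy-Weisbach reduces to ΔP = 32μLV/D². Solving for V: V = ΔP·D²/(32μL) = 372·(0.0208)²/(32·0.00332·14.4) = 0.1052 m/s.
Check: Re = ρVD/μ = 1940·0.1052·0.0208/0.00332 = 1279 < 2300, so the laminar assumption holds.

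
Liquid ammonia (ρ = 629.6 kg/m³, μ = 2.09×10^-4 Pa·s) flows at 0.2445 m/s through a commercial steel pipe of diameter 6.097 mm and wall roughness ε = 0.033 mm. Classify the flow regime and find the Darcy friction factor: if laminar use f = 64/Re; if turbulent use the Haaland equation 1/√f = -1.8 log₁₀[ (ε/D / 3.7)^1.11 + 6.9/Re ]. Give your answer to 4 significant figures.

Re = ρVD/μ = 629.6·0.2445·0.006097/0.000209 = 4491.
Re > 4000 → turbulent. ε/D = 3.3e-05/0.006097 = 0.00541; Haaland: 1/√f = -1.8 log₁₀[0.000713 + 0.00154] = 4.766, so f = 0.04402.

f ≈ 0.04402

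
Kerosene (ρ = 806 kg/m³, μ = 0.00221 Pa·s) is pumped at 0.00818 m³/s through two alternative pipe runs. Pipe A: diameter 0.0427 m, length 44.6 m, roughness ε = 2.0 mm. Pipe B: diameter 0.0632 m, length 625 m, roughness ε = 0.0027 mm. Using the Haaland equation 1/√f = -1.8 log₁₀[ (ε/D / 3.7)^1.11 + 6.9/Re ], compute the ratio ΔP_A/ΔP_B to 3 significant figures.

Pipe A: V = Q/A = 0.00818/0.001432 = 5.712 m/s; Re = 8.896e+04; ε/D = 0.0468; Haaland → f = 0.06985; ΔP_A = f(L/D)(ρV²/2) = 9.594e+05 Pa.
Pipe B: V = Q/A = 0.00818/0.003137 = 2.608 m/s; Re = 6.01e+04; ε/D = 4.27e-05; Haaland → f = 0.02001; ΔP_B = f(L/D)(ρV²/2) = 5.421e+05 Pa.
ΔP_A/ΔP_B = 9.594e+05/5.421e+05 = 1.77.

ΔP_A/ΔP_B ≈ 1.77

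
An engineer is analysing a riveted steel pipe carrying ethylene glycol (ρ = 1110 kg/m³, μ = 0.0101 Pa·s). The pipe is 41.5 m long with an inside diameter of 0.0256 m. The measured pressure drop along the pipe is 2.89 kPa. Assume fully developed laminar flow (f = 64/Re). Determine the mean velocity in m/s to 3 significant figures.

For laminar flow, f = 64/Re with Re = ρVD/μ, so Darcy-Weisbach reduces to ΔP = 32μLV/D². Solving for V: V = ΔP·D²/(32μL) = 2890·(0.0256)²/(32·0.0101·41.5) = 0.1412 m/s.
Check: Re = ρVD/μ = 1110·0.1412·0.0256/0.0101 = 397.3 < 2300, so the laminar assumption holds.

V ≈ 0.141 m/s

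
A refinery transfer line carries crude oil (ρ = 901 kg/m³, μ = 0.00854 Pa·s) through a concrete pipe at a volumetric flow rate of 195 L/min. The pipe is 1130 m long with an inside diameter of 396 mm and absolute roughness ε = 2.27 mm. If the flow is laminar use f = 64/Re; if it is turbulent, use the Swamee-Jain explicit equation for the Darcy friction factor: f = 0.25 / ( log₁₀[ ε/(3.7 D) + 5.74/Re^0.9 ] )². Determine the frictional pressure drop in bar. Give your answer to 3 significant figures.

Q = 195 L/min = 195/60000 = 0.00325 m³/s.
Cross-sectional area A = πD²/4 = π(0.396)²/4 = 0.1232 m²; mean velocity V = Q/A = 0.00325/0.1232 = 0.02639 m/s.
Reynolds number Re = ρVD/μ = 901 · 0.02639 · 0.396 / 0.00854 = 1102.
Re < 2300 → laminar flow, so f = 64/Re = 64/1102 = 0.05805 (the turbulent correlation is not needed).
Darcy-Weisbach: ΔP = f(L/D)(ρV²/2) = 0.05805·(1130/0.396)·(901·0.02639²/2) = 0.05805·2854·0.3137 = 51.96 Pa.
ΔP = 51.96 Pa = 5.20×10^-4 bar.

ΔP ≈ 5.20×10^-4 bar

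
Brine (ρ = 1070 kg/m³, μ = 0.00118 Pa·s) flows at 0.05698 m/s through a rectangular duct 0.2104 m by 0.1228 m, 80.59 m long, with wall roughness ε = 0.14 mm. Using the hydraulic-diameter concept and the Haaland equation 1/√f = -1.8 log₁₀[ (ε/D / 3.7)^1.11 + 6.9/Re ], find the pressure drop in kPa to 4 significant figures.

Hydraulic diameter D_h = 4A/P = 4·(0.2104·0.1228)/(2·(0.2104+0.1228)) = 0.1033/0.6664 = 0.1551 m.
Re = ρVD_h/μ = 1070·0.05698·0.1551/0.00118 = 8013.
ε/D_h = 0.00014/0.1551 = 0.000903; Haaland gives 1/√f = -1.8 log₁₀[9.77e-05+0.000861] = 5.433, so f = 0.03388.
ΔP = f(L/D_h)(ρV²/2) = 0.03388·80.59/0.1551·1.737 = 30.58 Pa.
ΔP = 0.03058 kPa.

ΔP ≈ 0.03058 kPa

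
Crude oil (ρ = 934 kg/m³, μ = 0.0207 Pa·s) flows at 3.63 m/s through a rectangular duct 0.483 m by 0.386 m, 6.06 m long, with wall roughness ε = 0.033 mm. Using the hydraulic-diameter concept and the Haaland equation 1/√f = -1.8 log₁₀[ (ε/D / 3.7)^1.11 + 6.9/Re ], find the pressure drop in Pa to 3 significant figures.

Hydraulic diameter D_h = 4A/P = 4·(0.483·0.386)/(2·(0.483+0.386)) = 0.7458/1.738 = 0.4291 m.
Re = ρVD_h/μ = 934·3.63·0.4291/0.0207 = 7.028e+04.
ε/D_h = 3.3e-05/0.4291 = 7.69e-05; Haaland gives 1/√f = -1.8 log₁₀[6.35e-06+9.82e-05] = 7.165, so f = 0.01948.
ΔP = f(L/D_h)(ρV²/2) = 0.01948·6.06/0.4291·6154 = 1693 Pa.

ΔP ≈ 1690 Pa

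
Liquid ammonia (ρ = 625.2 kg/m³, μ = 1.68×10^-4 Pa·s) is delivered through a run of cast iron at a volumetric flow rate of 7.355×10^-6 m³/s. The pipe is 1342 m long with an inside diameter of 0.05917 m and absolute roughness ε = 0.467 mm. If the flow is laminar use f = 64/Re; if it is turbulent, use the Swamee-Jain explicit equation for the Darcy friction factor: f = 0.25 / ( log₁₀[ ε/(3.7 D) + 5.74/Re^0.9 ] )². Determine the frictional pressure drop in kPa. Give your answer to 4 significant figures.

ΔP ≈ 0.005512 kPa

Cross-sectional area A = πD²/4 = π(0.05917)²/4 = 0.00275 m²; mean velocity V = Q/A = 7.355e-06/0.00275 = 0.002675 m/s.
Reynolds number Re = ρVD/μ = 625.2 · 0.002675 · 0.05917 / 0.000168 = 589.
Re < 2300 → laminar flow, so f = 64/Re = 64/589 = 0.1087 (the turbulent correlation is not needed).
Darcy-Weisbach: ΔP = f(L/D)(ρV²/2) = 0.1087·(1342/0.05917)·(625.2·0.002675²/2) = 0.1087·2.268e+04·0.002236 = 5.512 Pa.
ΔP = 5.512 Pa = 0.005512 kPa.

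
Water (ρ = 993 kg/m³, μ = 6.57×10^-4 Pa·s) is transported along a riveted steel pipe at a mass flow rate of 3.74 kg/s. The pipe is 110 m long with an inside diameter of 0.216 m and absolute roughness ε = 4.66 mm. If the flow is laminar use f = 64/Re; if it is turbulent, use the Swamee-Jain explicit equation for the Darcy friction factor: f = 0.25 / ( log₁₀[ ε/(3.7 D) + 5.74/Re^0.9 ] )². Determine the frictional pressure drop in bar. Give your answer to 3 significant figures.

ΔP ≈ 0.00138 bar

A = πD²/4 = π(0.216)²/4 = 0.03664 m²; mean velocity V = ṁ/(ρA) = 3.74/(993 · 0.03664) = 0.1028 m/s.
Reynolds number Re = ρVD/μ = 993 · 0.1028 · 0.216 / 0.000657 = 3.356e+04.
Re > 4000 → turbulent. Relative roughness ε/D = 0.00466/0.216 = 0.0216. Swamee-Jain: f = 0.25/(log₁₀[0.0216/3.7 + 5.74/3.356e+04^0.9])² = 0.25/(log₁₀[0.00583 + 0.000485])² = 0.25/(-2.2)² = 0.05167.
Darcy-Weisbach: ΔP = f(L/D)(ρV²/2) = 0.05167·(110/0.216)·(993·0.1028²/2) = 0.05167·509.3·5.245 = 138 Pa.
ΔP = 138 Pa = 0.00138 bar.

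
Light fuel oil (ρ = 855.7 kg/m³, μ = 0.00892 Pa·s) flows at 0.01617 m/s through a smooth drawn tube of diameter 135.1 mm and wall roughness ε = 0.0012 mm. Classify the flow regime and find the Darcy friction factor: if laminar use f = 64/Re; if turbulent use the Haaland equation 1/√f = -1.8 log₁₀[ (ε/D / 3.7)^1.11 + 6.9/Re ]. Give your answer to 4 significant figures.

f ≈ 0.3054

Re = ρVD/μ = 855.7·0.01617·0.1351/0.00892 = 209.6.
Re < 2300 → laminar, so f = 64/Re = 0.3054 (roughness is irrelevant in laminar flow).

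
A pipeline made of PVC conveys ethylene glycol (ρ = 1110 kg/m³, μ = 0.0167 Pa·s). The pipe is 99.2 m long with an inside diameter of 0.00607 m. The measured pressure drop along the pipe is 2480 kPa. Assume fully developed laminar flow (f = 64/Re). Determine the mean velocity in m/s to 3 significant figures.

V ≈ 1.72 m/s

For laminar flow, f = 64/Re with Re = ρVD/μ, so Darcy-Weisbach reduces to ΔP = 32μLV/D². Solving for V: V = ΔP·D²/(32μL) = 2.48e+06·(0.00607)²/(32·0.0167·99.2) = 1.724 m/s.
Check: Re = ρVD/μ = 1110·1.724·0.00607/0.0167 = 695.4 < 2300, so the laminar assumption holds.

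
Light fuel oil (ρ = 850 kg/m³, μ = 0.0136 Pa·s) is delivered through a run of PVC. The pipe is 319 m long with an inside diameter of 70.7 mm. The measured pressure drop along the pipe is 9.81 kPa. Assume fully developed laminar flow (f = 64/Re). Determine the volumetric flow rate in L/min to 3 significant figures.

Q ≈ 83.2 L/min

For laminar flow, f = 64/Re with Re = ρVD/μ, so Darcy-Weisbach reduces to ΔP = 32μLV/D². Solving for V: V = ΔP·D²/(32μL) = 9810·(0.0707)²/(32·0.0136·319) = 0.3532 m/s.
Check: Re = ρVD/μ = 850·0.3532·0.0707/0.0136 = 1561 < 2300, so the laminar assumption holds.
Q = V·A = 0.3532·(π/4·0.0707²) = 0.001387 m³/s = 83.2 L/min.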